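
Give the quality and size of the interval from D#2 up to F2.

D to F spans three letter names (D-E-F), so the interval is some kind of third.
D#2 to F2 spans 2 semitones — two semitones narrower than the major third (4) — giving a diminished third.

d3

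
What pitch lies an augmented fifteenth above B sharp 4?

A fifteenth keeps the letter name B, two octaves up from B.
Moving 25 semitones up from B#4 (the size of an augmented fifteenth) reaches B##6.

B double-sharp 6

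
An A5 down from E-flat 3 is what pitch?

A-double-flat 2

Counting five letter names down from E lands on A.
Moving 8 semitones down from Eb3 (the size of an augmented fifth) reaches Abb2.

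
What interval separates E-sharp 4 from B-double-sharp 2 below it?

d11

Descending from E#4 to B##2 is the same interval as ascending B##2 to E#4.
B to E spans four letter names (B-C-D-E), plus an octave — that makes it an eleventh of some quality.
A perfect eleventh would be 17 semitones; B##2 to E#4 is 16, one semitone narrower, so the interval is diminished.
(Equivalently, a compound diminished fourth: a diminished fourth plus an octave.)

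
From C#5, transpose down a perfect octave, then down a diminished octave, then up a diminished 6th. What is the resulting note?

Down a perfect octave from C#5: C#4 (12 semitones down).
A diminished octave down from C#4 is C##3.
A diminished sixth up from C##3 is A3.

A3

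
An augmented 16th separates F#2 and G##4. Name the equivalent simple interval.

augmented second

Take out 2 octaves (14 from the number): 16 − 14 = 2.
So an augmented sixteenth is 2 octaves plus an augmented second. The quality is unchanged.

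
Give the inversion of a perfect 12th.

perfect fourth

First reduce the compound perfect twelfth to its simple form, a perfect fifth.
Interval numbers invert to sum to nine: 5 + 4 = 9, so a fifth inverts to a fourth.
The quality also flips — perfect stays perfect — giving a perfect fourth.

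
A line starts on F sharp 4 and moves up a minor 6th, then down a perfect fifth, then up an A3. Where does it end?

B sharp 4

Up a minor sixth from F#4: D5 (8 semitones up).
Down a perfect fifth from D5: G4 (7 semitones down).
G4 up an augmented third → B#4 (5 semitones).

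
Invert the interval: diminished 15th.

First reduce the compound diminished fifteenth to its simple form, a diminished octave.
The rule of nine gives the new number: 9 − 8 = 1, so an octave becomes a unison.
And diminished becomes augmented under inversion, so we get an augmented unison.

augmented unison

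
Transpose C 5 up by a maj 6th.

A 5

Counting six letter names up from C lands on A.
A major sixth spans 9 semitones, so from C5 the target pitch is A5.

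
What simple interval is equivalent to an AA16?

Take out 2 octaves (14 from the number): 16 − 14 = 2.
So a doubly augmented sixteenth is 2 octaves plus a doubly augmented second. The quality is unchanged.

AA2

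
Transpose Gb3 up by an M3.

The third takes the letter from G up to B.
A major third spans 4 semitones, so from Gb3 the target pitch is Bb3.

Bb3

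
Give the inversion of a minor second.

M7

Interval numbers invert to sum to nine: 2 + 7 = 9, so a second inverts to a seventh.
And minor becomes major under inversion, so we get a major seventh.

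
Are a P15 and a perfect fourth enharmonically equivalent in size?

A perfect fifteenth is 24 semitones but a perfect fourth is 5 semitones — different sizes.

No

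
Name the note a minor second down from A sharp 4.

G double-sharp 4

Counting two letter names down from A lands on G.
A minor second is 1 semitone; 1 semitone down from A#4 gives G##4.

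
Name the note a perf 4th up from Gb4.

Cb5

The fourth takes the letter from G up to C.
A perfect fourth spans 5 semitones, so from Gb4 the target pitch is Cb5.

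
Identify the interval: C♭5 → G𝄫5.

diminished 5th

C to G spans five letter names (C-D-E-F-G), so the interval is some kind of fifth.
A perfect fifth would be 7 semitones; Cb5 to Gbb5 is 6, one semitone narrower, so the interval is diminished.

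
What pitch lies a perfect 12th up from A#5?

E#7

Counting five letter names plus an octave up from A lands on E.
A perfect twelfth spans 19 semitones, so from A#5 the target pitch is E#7.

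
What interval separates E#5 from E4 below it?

augmented 8th

Descending from E#5 to E4 is the same interval as ascending E4 to E#5.
E to E is the same letter name, plus an octave, so the interval is some kind of octave.
A perfect octave would be 12 semitones; E4 to E#5 is 13, one semitone wider, so the interval is augmented.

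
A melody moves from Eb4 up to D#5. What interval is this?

A7

E to D spans seven letter names (E-F-G-A-B-C-D) — that makes it a seventh of some quality.
Eb4 to D#5 spans 12 semitones — one semitone wider than the major seventh (11) — giving an augmented seventh.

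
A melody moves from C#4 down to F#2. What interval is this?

perfect twelfth

Descending from C#4 to F#2 is the same interval as ascending F#2 to C#4.
F to C spans five letter names (F-G-A-B-C), plus an octave, so the interval is some kind of twelfth.
Counting semitones, F#2→C#4 is 19, which is the perfect twelfth.
(Equivalently, a compound perfect fifth: a perfect fifth plus an octave.)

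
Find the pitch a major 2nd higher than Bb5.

C6

Counting two letter names up from B lands on C.
Moving 2 semitones up from Bb5 (the size of a major second) reaches C6.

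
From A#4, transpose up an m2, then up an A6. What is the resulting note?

Up a minor second from A#4: B4 (1 semitone up).
Up an augmented sixth from B4: G##5 (10 semitones up).

G##5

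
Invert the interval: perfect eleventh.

First reduce the compound perfect eleventh to its simple form, a perfect fourth.
The rule of nine gives the new number: 9 − 4 = 5, so a fourth becomes a fifth.
And perfect stays perfect under inversion, so we get a perfect fifth.

P5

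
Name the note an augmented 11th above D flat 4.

G 5

The eleventh's letter: D up four letter names plus an octave → G.
An augmented eleventh spans 18 semitones, so from Db4 the target pitch is G5.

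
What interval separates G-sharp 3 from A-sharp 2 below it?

Descending from G#3 to A#2 is the same interval as ascending A#2 to G#3.
A to G spans seven letter names (A-B-C-D-E-F-G): a seventh.
A#2 to G#3 is 10 semitones, a half step short of the major seventh (11), so this is minor.

m7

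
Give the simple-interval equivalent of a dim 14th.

Subtracting seven from the interval number removes an octave: 14 − 7 = 7.
Quality carries through unchanged, so the simple form is a diminished seventh.

diminished seventh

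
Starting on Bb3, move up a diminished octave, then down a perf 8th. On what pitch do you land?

Bb3 up a diminished octave → Bbb4 (11 semitones).
Bbb4 down a perfect octave → Bbb3 (12 semitones).

Bbb3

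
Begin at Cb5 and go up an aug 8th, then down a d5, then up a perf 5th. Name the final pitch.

Up an augmented octave from Cb5: C6 (13 semitones up).
Down a diminished fifth from C6: F#5 (6 semitones down).
F#5 up a perfect fifth → C#6 (7 semitones).

C#6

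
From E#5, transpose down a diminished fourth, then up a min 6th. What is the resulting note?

E#5 down a diminished fourth → B##4 (4 semitones).
B##4 up a minor sixth → G##5 (8 semitones).

G##5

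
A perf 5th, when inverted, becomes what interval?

Interval numbers invert to sum to nine: 5 + 4 = 9, so a fifth inverts to a fourth.
Quality inverts too: perfect stays perfect. That makes the inversion a perfect fourth.

perfect 4th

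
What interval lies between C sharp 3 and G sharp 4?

C to G spans five letter names (C-D-E-F-G), plus an octave, so the interval is some kind of twelfth.
Counting semitones, C#3→G#4 is 19, which is the perfect twelfth.
(Equivalently, a compound perfect fifth: a perfect fifth plus an octave.)

P12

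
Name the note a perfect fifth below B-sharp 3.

E-sharp 3

The fifth takes the letter from B down to E.
Moving 7 semitones down from B#3 (the size of a perfect fifth) reaches E#3.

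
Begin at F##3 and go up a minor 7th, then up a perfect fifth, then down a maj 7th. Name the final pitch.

C#4

A minor seventh up from F##3 is E#4.
Up a perfect fifth from E#4: B#4 (7 semitones up).
Down a major seventh from B#4: C#4 (11 semitones down).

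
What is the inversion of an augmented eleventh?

d5

First reduce the compound augmented eleventh to its simple form, an augmented fourth.
Inverted interval numbers add to nine, so a fourth pairs with a fifth (4 + 5 = 9).
Quality inverts too: augmented becomes diminished. That makes the inversion a diminished fifth.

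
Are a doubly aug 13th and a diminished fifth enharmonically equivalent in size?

No

23 semitones (doubly augmented thirteenth) vs 6 semitones (diminished fifth): not equal.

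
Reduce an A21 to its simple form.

A7

Subtracting seven from the interval number removes an octave: 21 − 14 = 7.
So an augmented twenty-first is 2 octaves plus an augmented seventh. The quality is unchanged.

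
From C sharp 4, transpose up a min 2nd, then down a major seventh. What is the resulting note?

E flat 3

C#4 up a minor second → D4 (1 semitone).
A major seventh down from D4 is Eb3.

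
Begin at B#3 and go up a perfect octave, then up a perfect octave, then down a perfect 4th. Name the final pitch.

F##5

B#3 up a perfect octave → B#4 (12 semitones).
Up a perfect octave from B#4: B#5 (12 semitones up).
Down a perfect fourth from B#5: F##5 (5 semitones down).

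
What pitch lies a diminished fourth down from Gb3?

D3

The fourth takes the letter from G down to D.
A diminished fourth is 4 semitones; 4 semitones down from Gb3 gives D3.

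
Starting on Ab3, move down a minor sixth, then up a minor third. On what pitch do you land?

Eb3

Ab3 down a minor sixth → C3 (8 semitones).
Up a minor third from C3: Eb3 (3 semitones up).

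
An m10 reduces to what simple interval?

minor 3rd

Take out an octave (7 from the number): 10 − 7 = 3.
Quality carries through unchanged, so the simple form is a minor third.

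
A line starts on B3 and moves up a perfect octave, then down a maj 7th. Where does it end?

C4

B3 up a perfect octave → B4 (12 semitones).
B4 down a major seventh → C4 (11 semitones).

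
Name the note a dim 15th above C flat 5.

For a fifteenth the letter name doesn't change: still C, two octaves up.
Moving 23 semitones up from Cb5 (the size of a diminished fifteenth) reaches Cbb7.

C double-flat 7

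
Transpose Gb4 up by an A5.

D5

The fifth takes the letter from G up to D.
An augmented fifth is 8 semitones; 8 semitones up from Gb4 gives D5.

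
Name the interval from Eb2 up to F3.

major ninth

E to F spans two letter names (E-F), plus an octave: a ninth.
The major ninth spans 14 semitones, and Eb2 to F3 is exactly 14 semitones — so this is a major ninth.
(Equivalently, a compound major second: a major second plus an octave.)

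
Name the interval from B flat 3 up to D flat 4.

minor 3rd

B to D spans three letter names (B-C-D) — that makes it a third of some quality.
At 3 semitones, Bb3→Db4 falls one short of a major third: minor.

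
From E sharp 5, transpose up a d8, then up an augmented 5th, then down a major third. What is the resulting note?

E#5 up a diminished octave → E6 (11 semitones).
An augmented fifth up from E6 is B#6.
B#6 down a major third → G#6 (4 semitones).

G sharp 6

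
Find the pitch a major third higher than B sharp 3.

Three letter names up from B: D.
A major third spans 4 semitones, so from B#3 the target pitch is D##4.

D double-sharp 4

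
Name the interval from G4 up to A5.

M9

G to A spans two letter names (G-A), plus an octave: a ninth.
Counting semitones, G4→A5 is 14, which is the major ninth.
(Equivalently, a compound major second: a major second plus an octave.)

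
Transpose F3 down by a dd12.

B#1

Counting five letter names plus an octave down from F lands on B.
A doubly diminished twelfth is 17 semitones; 17 semitones down from F3 gives B#1.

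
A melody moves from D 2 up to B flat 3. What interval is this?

minor 13th

D to B spans six letter names (D-E-F-G-A-B), plus an octave — that makes it a thirteenth of some quality.
At 20 semitones, D2→Bb3 falls one short of a major thirteenth: minor.
(Equivalently, a compound minor sixth: a minor sixth plus an octave.)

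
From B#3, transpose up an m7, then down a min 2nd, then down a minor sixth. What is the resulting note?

B##3

B#3 up a minor seventh → A#4 (10 semitones).
A minor second down from A#4 is G##4.
Down a minor sixth from G##4: B##3 (8 semitones down).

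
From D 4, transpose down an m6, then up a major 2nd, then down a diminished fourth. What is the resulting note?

D double-sharp 3

A minor sixth down from D4 is F#3.
F#3 up a major second → G#3 (2 semitones).
A diminished fourth down from G#3 is D##3.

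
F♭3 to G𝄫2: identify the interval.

Descending from Fb3 to Gbb2 is the same interval as ascending Gbb2 to Fb3.
G to F spans seven letter names (G-A-B-C-D-E-F), so the interval is some kind of seventh.
Counting semitones, Gbb2→Fb3 is 11, which is the major seventh.

M7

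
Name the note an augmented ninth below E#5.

D4

Counting two letter names plus an octave down from E lands on D.
An augmented ninth spans 15 semitones, so from E#5 the target pitch is D4.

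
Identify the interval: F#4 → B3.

perfect 5th

Descending from F#4 to B3 is the same interval as ascending B3 to F#4.
B to F spans five letter names (B-C-D-E-F): a fifth.
The perfect fifth spans 7 semitones, and B3 to F#4 is exactly 7 semitones — so this is a perfect fifth.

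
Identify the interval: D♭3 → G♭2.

Descending from Db3 to Gb2 is the same interval as ascending Gb2 to Db3.
G to D spans five letter names (G-A-B-C-D): a fifth.
Gb2 to Db3 is 7 semitones, matching the perfect fifth exactly, so the quality is perfect.

perfect fifth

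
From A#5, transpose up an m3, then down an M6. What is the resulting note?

E5

A minor third up from A#5 is C#6.
C#6 down a major sixth → E5 (9 semitones).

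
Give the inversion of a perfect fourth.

Interval numbers invert to sum to nine: 4 + 5 = 9, so a fourth inverts to a fifth.
The quality also flips — perfect stays perfect — giving a perfect fifth.

perfect fifth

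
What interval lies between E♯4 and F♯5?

m9

E to F spans two letter names (E-F), plus an octave: a ninth.
E#4 to F#5 is 13 semitones, a half step short of the major ninth (14), so this is minor.
(Equivalently, a compound minor second: a minor second plus an octave.)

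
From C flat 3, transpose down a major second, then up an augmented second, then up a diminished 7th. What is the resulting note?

B double-flat 3

Cb3 down a major second → Bbb2 (2 semitones).
Bbb2 up an augmented second → C3 (3 semitones).
A diminished seventh up from C3 is Bbb3.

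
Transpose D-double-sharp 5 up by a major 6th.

B-double-sharp 5

Counting six letter names up from D lands on B.
Moving 9 semitones up from D##5 (the size of a major sixth) reaches B##5.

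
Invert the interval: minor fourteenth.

First reduce the compound minor fourteenth to its simple form, a minor seventh.
The rule of nine gives the new number: 9 − 7 = 2, so a seventh becomes a second.
And minor becomes major under inversion, so we get a major second.

major 2nd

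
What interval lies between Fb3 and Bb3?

F to B spans four letter names (F-G-A-B): a fourth.
Fb3 to Bb3 spans 6 semitones — one semitone wider than the perfect fourth (5) — giving an augmented fourth.

A4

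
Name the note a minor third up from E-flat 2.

G-flat 2

Counting three letter names up from E lands on G.
A minor third is 3 semitones; 3 semitones up from Eb2 gives Gb2.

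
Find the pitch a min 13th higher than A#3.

Six letters up from A (plus an octave) reaches F.
A minor thirteenth is 20 semitones; 20 semitones up from A#3 gives F#5.

F#5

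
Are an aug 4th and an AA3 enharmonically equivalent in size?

Yes

Both span 6 semitones: an augmented fourth and a doubly augmented third are the same chromatic distance.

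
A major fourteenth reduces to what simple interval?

major 7th

Take out an octave (7 from the number): 14 − 7 = 7.
Quality carries through unchanged, so the simple form is a major seventh.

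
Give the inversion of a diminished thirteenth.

First reduce the compound diminished thirteenth to its simple form, a diminished sixth.
Interval numbers invert to sum to nine: 6 + 3 = 9, so a sixth inverts to a third.
The quality also flips — diminished becomes augmented — giving an augmented third.

A3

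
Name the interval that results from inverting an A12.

diminished 4th

First reduce the compound augmented twelfth to its simple form, an augmented fifth.
Interval numbers invert to sum to nine: 5 + 4 = 9, so a fifth inverts to a fourth.
The quality also flips — augmented becomes diminished — giving a diminished fourth.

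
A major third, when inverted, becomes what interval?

The rule of nine gives the new number: 9 − 3 = 6, so a third becomes a sixth.
The quality also flips — major becomes minor — giving a minor sixth.

minor 6th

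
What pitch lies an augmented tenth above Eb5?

G#6

Counting three letter names plus an octave up from E lands on G.
Moving 17 semitones up from Eb5 (the size of an augmented tenth) reaches G#6.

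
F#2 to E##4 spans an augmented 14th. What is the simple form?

augmented seventh

Each octave removed subtracts seven from the number: 14 − 7 = 7.
So an augmented fourteenth is an octave plus an augmented seventh. The quality is unchanged.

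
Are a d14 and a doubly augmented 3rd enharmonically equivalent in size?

21 semitones (diminished fourteenth) vs 6 semitones (doubly augmented third): not equal.

No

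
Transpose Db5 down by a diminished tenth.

B3

Counting three letter names plus an octave down from D lands on B.
Moving 14 semitones down from Db5 (the size of a diminished tenth) reaches B3.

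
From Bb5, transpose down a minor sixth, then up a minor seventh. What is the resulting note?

A minor sixth down from Bb5 is D5.
A minor seventh up from D5 is C6.

C6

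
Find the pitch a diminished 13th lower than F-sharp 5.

A-double-sharp 3

The thirteenth's letter: F down six letter names plus an octave → A.
Moving 19 semitones down from F#5 (the size of a diminished thirteenth) reaches A##3.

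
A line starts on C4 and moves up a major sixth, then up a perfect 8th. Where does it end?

C4 up a major sixth → A4 (9 semitones).
A4 up a perfect octave → A5 (12 semitones).

A5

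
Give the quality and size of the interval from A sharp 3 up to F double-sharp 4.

A to F spans six letter names (A-B-C-D-E-F): a sixth.
A#3 to F##4 is 9 semitones, matching the major sixth exactly, so the quality is major.

major sixth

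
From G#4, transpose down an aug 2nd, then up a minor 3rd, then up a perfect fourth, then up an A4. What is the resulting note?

Down an augmented second from G#4: F4 (3 semitones down).
Up a minor third from F4: Ab4 (3 semitones up).
Up a perfect fourth from Ab4: Db5 (5 semitones up).
Db5 up an augmented fourth → G5 (6 semitones).

G5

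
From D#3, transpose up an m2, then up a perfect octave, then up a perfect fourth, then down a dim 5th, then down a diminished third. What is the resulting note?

B##3

A minor second up from D#3 is E3.
A perfect octave up from E3 is E4.
E4 up a perfect fourth → A4 (5 semitones).
A4 down a diminished fifth → D#4 (6 semitones).
A diminished third down from D#4 is B##3.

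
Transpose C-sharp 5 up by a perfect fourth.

F-sharp 5

Four letter names up from C: F.
A perfect fourth is 5 semitones; 5 semitones up from C#5 gives F#5.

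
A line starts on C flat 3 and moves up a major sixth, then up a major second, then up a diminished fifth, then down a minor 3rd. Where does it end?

Up a major sixth from Cb3: Ab3 (9 semitones up).
A major second up from Ab3 is Bb3.
Bb3 up a diminished fifth → Fb4 (6 semitones).
Fb4 down a minor third → Db4 (3 semitones).

D flat 4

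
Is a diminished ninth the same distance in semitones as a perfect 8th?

A diminished ninth spans 12 semitones, and a perfect octave also spans 12 semitones — they're enharmonic.

Yes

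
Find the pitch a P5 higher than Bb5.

F6

Five letter names up from B: F.
Moving 7 semitones up from Bb5 (the size of a perfect fifth) reaches F6.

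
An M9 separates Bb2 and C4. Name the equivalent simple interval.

major 2nd

Each octave removed subtracts seven from the number: 9 − 7 = 2.
That makes a major ninth a compound major second — an octave plus a major second.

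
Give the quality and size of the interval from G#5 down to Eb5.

augmented 3rd

Descending from G#5 to Eb5 is the same interval as ascending Eb5 to G#5.
E to G spans three letter names (E-F-G): a third.
Eb5 to G#5 spans 5 semitones — one semitone wider than the major third (4) — giving an augmented third.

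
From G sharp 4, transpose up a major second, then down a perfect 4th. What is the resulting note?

Up a major second from G#4: A#4 (2 semitones up).
A perfect fourth down from A#4 is E#4.

E sharp 4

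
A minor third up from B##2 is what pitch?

Counting three letter names up from B lands on D.
A minor third spans 3 semitones, so from B##2 the target pitch is D##3.

D##3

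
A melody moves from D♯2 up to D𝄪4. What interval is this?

D to D is the same letter name, plus 2 octaves, so the interval is some kind of fifteenth.
A perfect fifteenth would be 24 semitones; D#2 to D##4 is 25, one semitone wider, so the interval is augmented.
(Equivalently, a compound augmented octave: an augmented octave plus an octave.)

A15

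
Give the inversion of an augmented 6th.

diminished 3rd

Interval numbers invert to sum to nine: 6 + 3 = 9, so a sixth inverts to a third.
Quality inverts too: augmented becomes diminished. That makes the inversion a diminished third.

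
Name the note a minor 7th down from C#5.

The seventh takes the letter from C down to D.
A minor seventh is 10 semitones; 10 semitones down from C#5 gives D#4.

D#4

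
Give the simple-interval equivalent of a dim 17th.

Each octave removed subtracts seven from the number: 17 − 14 = 3.
Quality carries through unchanged, so the simple form is a diminished third.

diminished 3rd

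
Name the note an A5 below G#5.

C5

Five letter names down from G: C.
An augmented fifth spans 8 semitones, so from G#5 the target pitch is C5.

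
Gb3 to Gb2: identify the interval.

perfect 8th

Descending from Gb3 to Gb2 is the same interval as ascending Gb2 to Gb3.
G to G is the same letter name, plus an octave — that makes it an octave of some quality.
The perfect octave spans 12 semitones, and Gb2 to Gb3 is exactly 12 semitones — so this is a perfect octave.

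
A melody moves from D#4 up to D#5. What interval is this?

perfect octave

D to D is the same letter name, plus an octave — that makes it an octave of some quality.
The perfect octave spans 12 semitones, and D#4 to D#5 is exactly 12 semitones — so this is a perfect octave.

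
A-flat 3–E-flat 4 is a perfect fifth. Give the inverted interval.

perfect 4th

Interval numbers invert to sum to nine: 5 + 4 = 9, so a fifth inverts to a fourth.
And perfect stays perfect under inversion, so we get a perfect fourth.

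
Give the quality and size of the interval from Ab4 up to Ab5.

A to A is the same letter name, plus an octave, so the interval is some kind of octave.
Ab4 to Ab5 is 12 semitones, matching the perfect octave exactly, so the quality is perfect.

perfect octave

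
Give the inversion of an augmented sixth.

The rule of nine gives the new number: 9 − 6 = 3, so a sixth becomes a third.
Quality inverts too: augmented becomes diminished. That makes the inversion a diminished third.

diminished 3rd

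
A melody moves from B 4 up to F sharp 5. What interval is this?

P5

B to F spans five letter names (B-C-D-E-F), so the interval is some kind of fifth.
B4 to F#5 is 7 semitones, matching the perfect fifth exactly, so the quality is perfect.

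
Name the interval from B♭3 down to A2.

Descending from Bb3 to A2 is the same interval as ascending A2 to Bb3.
A to B spans two letter names (A-B), plus an octave — that makes it a ninth of some quality.
At 13 semitones, A2→Bb3 falls one short of a major ninth: minor.
(Equivalently, a compound minor second: a minor second plus an octave.)

minor 9th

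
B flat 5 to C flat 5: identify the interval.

Descending from Bb5 to Cb5 is the same interval as ascending Cb5 to Bb5.
C to B spans seven letter names (C-D-E-F-G-A-B): a seventh.
Cb5 to Bb5 is 11 semitones, matching the major seventh exactly, so the quality is major.

major seventh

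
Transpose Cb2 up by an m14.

Bbb3

The fourteenth's letter: C up seven letter names plus an octave → B.
A minor fourteenth spans 22 semitones, so from Cb2 the target pitch is Bbb3.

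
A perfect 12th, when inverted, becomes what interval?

P4

First reduce the compound perfect twelfth to its simple form, a perfect fifth.
Interval numbers invert to sum to nine: 5 + 4 = 9, so a fifth inverts to a fourth.
The quality also flips — perfect stays perfect — giving a perfect fourth.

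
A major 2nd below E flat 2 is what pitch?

The second takes the letter from E down to D.
A major second is 2 semitones; 2 semitones down from Eb2 gives Db2.

D flat 2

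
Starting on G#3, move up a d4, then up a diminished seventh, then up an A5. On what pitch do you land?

G#3 up a diminished fourth → C4 (4 semitones).
C4 up a diminished seventh → Bbb4 (9 semitones).
An augmented fifth up from Bbb4 is F5.

F5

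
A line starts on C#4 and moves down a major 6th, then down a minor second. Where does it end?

A major sixth down from C#4 is E3.
Down a minor second from E3: D#3 (1 semitone down).

D#3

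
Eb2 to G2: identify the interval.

E to G spans three letter names (E-F-G), so the interval is some kind of third.
The major third spans 4 semitones, and Eb2 to G2 is exactly 4 semitones — so this is a major third.

major 3rd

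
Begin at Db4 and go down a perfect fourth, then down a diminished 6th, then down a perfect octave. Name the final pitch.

C#2

Db4 down a perfect fourth → Ab3 (5 semitones).
Down a diminished sixth from Ab3: C#3 (7 semitones down).
C#3 down a perfect octave → C#2 (12 semitones).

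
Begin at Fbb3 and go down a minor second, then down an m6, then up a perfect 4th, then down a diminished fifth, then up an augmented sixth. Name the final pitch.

A minor second down from Fbb3 is Ebb3.
Ebb3 down a minor sixth → Gb2 (8 semitones).
A perfect fourth up from Gb2 is Cb3.
Down a diminished fifth from Cb3: F2 (6 semitones down).
F2 up an augmented sixth → D#3 (10 semitones).

D#3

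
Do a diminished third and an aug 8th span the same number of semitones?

No

A diminished third is 2 semitones but an augmented octave is 13 semitones — different sizes.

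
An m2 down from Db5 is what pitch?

The second takes the letter from D down to C.
A minor second is 1 semitone; 1 semitone down from Db5 gives C5.

C5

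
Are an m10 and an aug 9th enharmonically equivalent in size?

Both span 15 semitones: a minor tenth and an augmented ninth are the same chromatic distance.

Yes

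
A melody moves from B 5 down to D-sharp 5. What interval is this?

Descending from B5 to D#5 is the same interval as ascending D#5 to B5.
D to B spans six letter names (D-E-F-G-A-B), so the interval is some kind of sixth.
A major sixth would be 9 semitones, but D#5 to B5 is 8 — one semitone narrower, making it a minor sixth.

minor sixth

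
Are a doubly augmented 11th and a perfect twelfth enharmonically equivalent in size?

Both span 19 semitones: a doubly augmented eleventh and a perfect twelfth are the same chromatic distance.

Yes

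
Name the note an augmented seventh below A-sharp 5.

B-flat 4

Seven letter names down from A: B.
Moving 12 semitones down from A#5 (the size of an augmented seventh) reaches Bb4.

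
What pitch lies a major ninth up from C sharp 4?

Counting two letter names plus an octave up from C lands on D.
Moving 14 semitones up from C#4 (the size of a major ninth) reaches D#5.

D sharp 5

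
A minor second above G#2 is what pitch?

A2

The second takes the letter from G up to A.
Moving 1 semitone up from G#2 (the size of a minor second) reaches A2.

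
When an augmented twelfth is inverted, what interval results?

First reduce the compound augmented twelfth to its simple form, an augmented fifth.
The rule of nine gives the new number: 9 − 5 = 4, so a fifth becomes a fourth.
Quality inverts too: augmented becomes diminished. That makes the inversion a diminished fourth.

diminished fourth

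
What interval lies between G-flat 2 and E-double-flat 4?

minor 13th

G to E spans six letter names (G-A-B-C-D-E), plus an octave: a thirteenth.
Gb2 to Ebb4 is 20 semitones, a half step short of the major thirteenth (21), so this is minor.
(Equivalently, a compound minor sixth: a minor sixth plus an octave.)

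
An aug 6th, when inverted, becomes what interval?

The rule of nine gives the new number: 9 − 6 = 3, so a sixth becomes a third.
Quality inverts too: augmented becomes diminished. That makes the inversion a diminished third.

diminished third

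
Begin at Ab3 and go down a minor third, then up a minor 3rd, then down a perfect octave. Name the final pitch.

Ab2

Down a minor third from Ab3: F3 (3 semitones down).
F3 up a minor third → Ab3 (3 semitones).
Ab3 down a perfect octave → Ab2 (12 semitones).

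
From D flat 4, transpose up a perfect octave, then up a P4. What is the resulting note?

A perfect octave up from Db4 is Db5.
A perfect fourth up from Db5 is Gb5.

G flat 5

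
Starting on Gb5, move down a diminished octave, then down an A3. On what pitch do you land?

Ebb4

Down a diminished octave from Gb5: G4 (11 semitones down).
G4 down an augmented third → Ebb4 (5 semitones).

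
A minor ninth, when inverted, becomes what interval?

M7

First reduce the compound minor ninth to its simple form, a minor second.
The rule of nine gives the new number: 9 − 2 = 7, so a second becomes a seventh.
Quality inverts too: minor becomes major. That makes the inversion a major seventh.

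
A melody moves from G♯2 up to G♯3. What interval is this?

perfect octave

G to G is the same letter name, plus an octave — that makes it an octave of some quality.
G#2 to G#3 is 12 semitones, matching the perfect octave exactly, so the quality is perfect.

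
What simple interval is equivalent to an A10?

augmented third

Subtracting seven from the interval number removes an octave: 10 − 7 = 3.
So an augmented tenth is an octave plus an augmented third. The quality is unchanged.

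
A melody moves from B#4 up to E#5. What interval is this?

perfect fourth

B to E spans four letter names (B-C-D-E), so the interval is some kind of fourth.
The perfect fourth spans 5 semitones, and B#4 to E#5 is exactly 5 semitones — so this is a perfect fourth.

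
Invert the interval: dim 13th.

First reduce the compound diminished thirteenth to its simple form, a diminished sixth.
Interval numbers invert to sum to nine: 6 + 3 = 9, so a sixth inverts to a third.
Quality inverts too: diminished becomes augmented. That makes the inversion an augmented third.

augmented 3rd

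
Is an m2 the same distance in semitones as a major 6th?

No

1 semitone (minor second) vs 9 semitones (major sixth): not equal.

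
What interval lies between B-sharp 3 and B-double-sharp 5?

A15

B to B is the same letter name, plus 2 octaves — that makes it a fifteenth of some quality.
The perfect fifteenth is 24 semitones; here we have 25, one semitone wider: augmented.
(Equivalently, a compound augmented octave: an augmented octave plus an octave.)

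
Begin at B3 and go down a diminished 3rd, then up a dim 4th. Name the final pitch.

Down a diminished third from B3: G##3 (2 semitones down).
G##3 up a diminished fourth → C#4 (4 semitones).

C#4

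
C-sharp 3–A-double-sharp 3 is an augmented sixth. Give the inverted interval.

d3

The rule of nine gives the new number: 9 − 6 = 3, so a sixth becomes a third.
The quality also flips — augmented becomes diminished — giving a diminished third.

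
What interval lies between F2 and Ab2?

F to A spans three letter names (F-G-A), so the interval is some kind of third.
F2 to Ab2 is 3 semitones, a half step short of the major third (4), so this is minor.

minor third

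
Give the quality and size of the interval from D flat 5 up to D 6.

D to D is the same letter name, plus an octave: an octave.
A perfect octave would be 12 semitones; Db5 to D6 is 13, one semitone wider, so the interval is augmented.

augmented octave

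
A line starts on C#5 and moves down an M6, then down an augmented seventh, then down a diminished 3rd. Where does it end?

D3

C#5 down a major sixth → E4 (9 semitones).
Down an augmented seventh from E4: Fb3 (12 semitones down).
Fb3 down a diminished third → D3 (2 semitones).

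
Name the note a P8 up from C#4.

C#5

For an octave the letter name doesn't change: still C, an octave up.
A perfect octave spans 12 semitones, so from C#4 the target pitch is C#5.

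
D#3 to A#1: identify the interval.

perfect eleventh

Descending from D#3 to A#1 is the same interval as ascending A#1 to D#3.
A to D spans four letter names (A-B-C-D), plus an octave: an eleventh.
A#1 to D#3 is 17 semitones, matching the perfect eleventh exactly, so the quality is perfect.
(Equivalently, a compound perfect fourth: a perfect fourth plus an octave.)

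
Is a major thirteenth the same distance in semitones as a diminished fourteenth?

A major thirteenth spans 21 semitones, and a diminished fourteenth also spans 21 semitones — they're enharmonic.

Yes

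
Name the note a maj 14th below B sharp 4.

C sharp 3

Counting seven letter names plus an octave down from B lands on C.
A major fourteenth is 23 semitones; 23 semitones down from B#4 gives C#3.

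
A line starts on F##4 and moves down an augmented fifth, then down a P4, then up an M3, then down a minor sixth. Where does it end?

An augmented fifth down from F##4 is B3.
A perfect fourth down from B3 is F#3.
F#3 up a major third → A#3 (4 semitones).
A minor sixth down from A#3 is C##3.

C##3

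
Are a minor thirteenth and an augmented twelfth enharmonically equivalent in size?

Both span 20 semitones: a minor thirteenth and an augmented twelfth are the same chromatic distance.

Yes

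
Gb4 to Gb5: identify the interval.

perfect octave

G to G is the same letter name, plus an octave, so the interval is some kind of octave.
Counting semitones, Gb4→Gb5 is 12, which is the perfect octave.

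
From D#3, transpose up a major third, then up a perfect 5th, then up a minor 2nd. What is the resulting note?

D#4

D#3 up a major third → F##3 (4 semitones).
A perfect fifth up from F##3 is C##4.
A minor second up from C##4 is D#4.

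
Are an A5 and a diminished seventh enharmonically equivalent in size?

An augmented fifth is 8 semitones but a diminished seventh is 9 semitones — different sizes.

No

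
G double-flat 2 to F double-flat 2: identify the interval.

major second

Descending from Gbb2 to Fbb2 is the same interval as ascending Fbb2 to Gbb2.
F to G spans two letter names (F-G) — that makes it a second of some quality.
Fbb2 to Gbb2 is 2 semitones, matching the major second exactly, so the quality is major.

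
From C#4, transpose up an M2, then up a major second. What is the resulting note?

Up a major second from C#4: D#4 (2 semitones up).
A major second up from D#4 is E#4.

E#4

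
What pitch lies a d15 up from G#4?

G6

The letter stays G (same as the start), shifted two octaves up.
Moving 23 semitones up from G#4 (the size of a diminished fifteenth) reaches G6.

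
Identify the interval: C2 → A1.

Descending from C2 to A1 is the same interval as ascending A1 to C2.
A to C spans three letter names (A-B-C) — that makes it a third of some quality.
A major third would be 4 semitones, but A1 to C2 is 3 — one semitone narrower, making it a minor third.

m3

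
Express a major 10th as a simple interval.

M3

Take out an octave (7 from the number): 10 − 7 = 3.
Quality carries through unchanged, so the simple form is a major third.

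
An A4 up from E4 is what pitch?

The fourth takes the letter from E up to A.
Moving 6 semitones up from E4 (the size of an augmented fourth) reaches A#4.

A#4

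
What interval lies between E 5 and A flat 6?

E to A spans four letter names (E-F-G-A), plus an octave — that makes it an eleventh of some quality.
E5 to Ab6 spans 16 semitones — one semitone narrower than the perfect eleventh (17) — giving a diminished eleventh.
(Equivalently, a compound diminished fourth: a diminished fourth plus an octave.)

diminished eleventh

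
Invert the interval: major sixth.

minor third

The rule of nine gives the new number: 9 − 6 = 3, so a sixth becomes a third.
Quality inverts too: major becomes minor. That makes the inversion a minor third.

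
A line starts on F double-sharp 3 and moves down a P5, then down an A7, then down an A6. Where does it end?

E double-flat 1

A perfect fifth down from F##3 is B#2.
B#2 down an augmented seventh → C2 (12 semitones).
An augmented sixth down from C2 is Ebb1.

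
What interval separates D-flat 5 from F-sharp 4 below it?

diminished sixth

Descending from Db5 to F#4 is the same interval as ascending F#4 to Db5.
F to D spans six letter names (F-G-A-B-C-D), so the interval is some kind of sixth.
A major sixth would be 9 semitones; F#4 to Db5 is 7, two semitones narrower, so the interval is diminished.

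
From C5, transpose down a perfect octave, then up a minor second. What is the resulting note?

C5 down a perfect octave → C4 (12 semitones).
Up a minor second from C4: Db4 (1 semitone up).

Db4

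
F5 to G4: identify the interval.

minor 7th

Descending from F5 to G4 is the same interval as ascending G4 to F5.
G to F spans seven letter names (G-A-B-C-D-E-F): a seventh.
G4 to F5 is 10 semitones, a half step short of the major seventh (11), so this is minor.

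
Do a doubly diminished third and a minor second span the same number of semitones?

Yes

Both span 1 semitone: a doubly diminished third and a minor second are the same chromatic distance.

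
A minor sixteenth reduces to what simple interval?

Subtracting seven from the interval number removes an octave: 16 − 14 = 2.
Quality carries through unchanged, so the simple form is a minor second.

minor second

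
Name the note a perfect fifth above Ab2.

Eb3

Counting five letter names up from A lands on E.
Moving 7 semitones up from Ab2 (the size of a perfect fifth) reaches Eb3.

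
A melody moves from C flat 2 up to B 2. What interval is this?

augmented seventh

C to B spans seven letter names (C-D-E-F-G-A-B), so the interval is some kind of seventh.
The major seventh is 11 semitones; here we have 12, one semitone wider: augmented.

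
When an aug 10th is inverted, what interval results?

diminished sixth

First reduce the compound augmented tenth to its simple form, an augmented third.
Interval numbers invert to sum to nine: 3 + 6 = 9, so a third inverts to a sixth.
And augmented becomes diminished under inversion, so we get a diminished sixth.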